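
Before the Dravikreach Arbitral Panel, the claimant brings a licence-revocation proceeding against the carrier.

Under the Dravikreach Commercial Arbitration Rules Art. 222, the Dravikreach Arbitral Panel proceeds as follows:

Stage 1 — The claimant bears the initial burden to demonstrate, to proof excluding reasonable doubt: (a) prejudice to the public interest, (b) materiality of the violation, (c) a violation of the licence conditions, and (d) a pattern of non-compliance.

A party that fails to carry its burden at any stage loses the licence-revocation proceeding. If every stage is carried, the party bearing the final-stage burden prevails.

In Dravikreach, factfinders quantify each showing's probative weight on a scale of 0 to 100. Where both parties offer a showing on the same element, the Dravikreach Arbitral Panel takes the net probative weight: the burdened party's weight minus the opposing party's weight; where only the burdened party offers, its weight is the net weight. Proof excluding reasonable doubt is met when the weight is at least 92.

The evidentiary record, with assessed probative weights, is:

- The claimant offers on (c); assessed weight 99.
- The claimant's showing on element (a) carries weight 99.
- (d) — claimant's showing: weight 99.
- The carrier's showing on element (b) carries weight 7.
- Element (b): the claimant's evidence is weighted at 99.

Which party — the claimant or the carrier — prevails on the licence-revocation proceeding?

At Stage 1 the claimant must meet proof excluding reasonable doubt (weight is at least 92): on (a) the weight is 99, which does reach 92, so (a) meets the standard; on (b) the weight is 99 less the opposing 7 gives net 92, ≥ 92, so (b) meets the standard; on (c) the weight is 99, ≥ 92, so (c) meets the standard; on (d) the weight is 99, which does reach 92, so (d) meets the standard.
  The claimant carries the last stage.
All stages carried — the claimant prevails.

claimant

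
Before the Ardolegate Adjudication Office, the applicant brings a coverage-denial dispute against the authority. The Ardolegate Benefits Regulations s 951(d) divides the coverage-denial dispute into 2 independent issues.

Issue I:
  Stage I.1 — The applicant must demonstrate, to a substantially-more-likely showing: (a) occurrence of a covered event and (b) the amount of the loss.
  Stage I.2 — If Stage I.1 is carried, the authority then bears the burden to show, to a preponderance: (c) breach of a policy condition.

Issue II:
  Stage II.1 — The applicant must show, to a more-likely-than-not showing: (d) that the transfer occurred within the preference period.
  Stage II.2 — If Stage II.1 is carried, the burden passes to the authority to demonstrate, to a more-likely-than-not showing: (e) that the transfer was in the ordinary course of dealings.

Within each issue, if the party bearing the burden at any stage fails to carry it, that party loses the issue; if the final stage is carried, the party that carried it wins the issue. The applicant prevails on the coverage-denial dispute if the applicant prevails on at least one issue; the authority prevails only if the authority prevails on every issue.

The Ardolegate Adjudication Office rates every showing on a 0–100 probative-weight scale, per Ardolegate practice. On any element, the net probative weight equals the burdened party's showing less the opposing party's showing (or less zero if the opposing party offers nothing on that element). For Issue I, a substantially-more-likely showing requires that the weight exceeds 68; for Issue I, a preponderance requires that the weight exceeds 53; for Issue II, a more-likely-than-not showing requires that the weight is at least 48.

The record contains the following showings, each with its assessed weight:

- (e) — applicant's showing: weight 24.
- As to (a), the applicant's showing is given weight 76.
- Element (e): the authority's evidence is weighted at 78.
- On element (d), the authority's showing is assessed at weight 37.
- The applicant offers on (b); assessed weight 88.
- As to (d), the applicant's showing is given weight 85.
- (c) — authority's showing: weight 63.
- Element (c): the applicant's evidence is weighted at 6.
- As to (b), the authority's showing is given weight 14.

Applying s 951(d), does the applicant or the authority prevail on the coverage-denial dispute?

— Issue I —
Stage I.1 (applicant, a substantially-more-likely showing, weight exceeds 68): (a) 76 > 68 — meets; (b) net 88−14=74 > 68 — meets.
  Stage I.1 is satisfied; the onus moves to the authority.
Stage I.2 (authority, a preponderance, weight exceeds 53): (c) net 63−6=57 > 53 — meets.
  Stage I.2 carried; the final stage is satisfied.
All stages carried — the authority prevails on this issue.
— Issue II —
Stage II.1 — burden on applicant; standard: a more-likely-than-not showing (weight is at least 48).
    (d): 85 − 37 = 48 ≥ 48 [met]
  The applicant carries Stage II.1; the authority now bears the burden.
Stage II.2 — burden on authority; standard: a more-likely-than-not showing (weight is at least 48).
    (e): 78 − 24 = 54 ≥ 48 [met]
  Stage II.2 carried; the final stage is satisfied.
All stages carried — the authority prevails on this issue.
Per-issue: Issue I → authority; Issue II → authority. The applicant must prevail on at least one issue; overall, the authority prevails.

authority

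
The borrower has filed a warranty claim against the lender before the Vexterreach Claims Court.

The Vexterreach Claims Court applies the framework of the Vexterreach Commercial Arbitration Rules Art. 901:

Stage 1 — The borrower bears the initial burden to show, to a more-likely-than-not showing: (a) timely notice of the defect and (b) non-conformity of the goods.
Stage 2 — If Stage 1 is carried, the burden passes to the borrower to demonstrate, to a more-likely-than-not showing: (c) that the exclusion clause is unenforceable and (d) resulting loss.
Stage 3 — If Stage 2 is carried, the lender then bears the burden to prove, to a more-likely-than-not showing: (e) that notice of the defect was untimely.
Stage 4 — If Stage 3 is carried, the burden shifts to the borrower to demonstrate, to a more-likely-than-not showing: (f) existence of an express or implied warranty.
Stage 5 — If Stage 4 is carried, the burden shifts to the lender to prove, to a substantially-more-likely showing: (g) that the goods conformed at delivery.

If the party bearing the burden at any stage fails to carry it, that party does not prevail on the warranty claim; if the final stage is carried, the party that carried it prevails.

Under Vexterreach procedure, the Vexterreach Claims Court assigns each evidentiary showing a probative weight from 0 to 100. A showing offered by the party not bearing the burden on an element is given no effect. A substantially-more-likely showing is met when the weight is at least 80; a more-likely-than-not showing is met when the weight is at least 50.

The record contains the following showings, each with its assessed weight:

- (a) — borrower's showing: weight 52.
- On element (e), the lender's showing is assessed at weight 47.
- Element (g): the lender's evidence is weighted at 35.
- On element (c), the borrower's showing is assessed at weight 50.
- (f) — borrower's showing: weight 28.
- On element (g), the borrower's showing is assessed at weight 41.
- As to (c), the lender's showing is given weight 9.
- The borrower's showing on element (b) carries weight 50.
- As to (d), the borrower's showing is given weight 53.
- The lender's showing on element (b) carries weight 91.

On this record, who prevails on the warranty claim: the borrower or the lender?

At Stage 1 the borrower must meet a more-likely-than-not showing (weight is at least 50): on (a) the weight is 52, which does reach 50, so (a) meets the standard; on (b) the weight is 50 (the lender's 91 is given no effect), which does reach 50, so (b) meets the standard.
  Stage 1 carried; the burden remains with the borrower.
At Stage 2 the borrower must meet a more-likely-than-not showing (weight is at least 50): on (c) the weight is 50 (the lender's 9 is given no effect), which does reach 50, so (c) meets the standard; on (d) the weight is 53, ≥ 50, so (d) meets the standard.
  The borrower carries Stage 2; the lender now bears the burden.
At Stage 3 the lender must meet a more-likely-than-not showing (weight is at least 50): on (e) the weight is 47, < 50, so (e) does not meet the standard.
  The lender does not carry Stage 3.
The borrower prevails.

borrower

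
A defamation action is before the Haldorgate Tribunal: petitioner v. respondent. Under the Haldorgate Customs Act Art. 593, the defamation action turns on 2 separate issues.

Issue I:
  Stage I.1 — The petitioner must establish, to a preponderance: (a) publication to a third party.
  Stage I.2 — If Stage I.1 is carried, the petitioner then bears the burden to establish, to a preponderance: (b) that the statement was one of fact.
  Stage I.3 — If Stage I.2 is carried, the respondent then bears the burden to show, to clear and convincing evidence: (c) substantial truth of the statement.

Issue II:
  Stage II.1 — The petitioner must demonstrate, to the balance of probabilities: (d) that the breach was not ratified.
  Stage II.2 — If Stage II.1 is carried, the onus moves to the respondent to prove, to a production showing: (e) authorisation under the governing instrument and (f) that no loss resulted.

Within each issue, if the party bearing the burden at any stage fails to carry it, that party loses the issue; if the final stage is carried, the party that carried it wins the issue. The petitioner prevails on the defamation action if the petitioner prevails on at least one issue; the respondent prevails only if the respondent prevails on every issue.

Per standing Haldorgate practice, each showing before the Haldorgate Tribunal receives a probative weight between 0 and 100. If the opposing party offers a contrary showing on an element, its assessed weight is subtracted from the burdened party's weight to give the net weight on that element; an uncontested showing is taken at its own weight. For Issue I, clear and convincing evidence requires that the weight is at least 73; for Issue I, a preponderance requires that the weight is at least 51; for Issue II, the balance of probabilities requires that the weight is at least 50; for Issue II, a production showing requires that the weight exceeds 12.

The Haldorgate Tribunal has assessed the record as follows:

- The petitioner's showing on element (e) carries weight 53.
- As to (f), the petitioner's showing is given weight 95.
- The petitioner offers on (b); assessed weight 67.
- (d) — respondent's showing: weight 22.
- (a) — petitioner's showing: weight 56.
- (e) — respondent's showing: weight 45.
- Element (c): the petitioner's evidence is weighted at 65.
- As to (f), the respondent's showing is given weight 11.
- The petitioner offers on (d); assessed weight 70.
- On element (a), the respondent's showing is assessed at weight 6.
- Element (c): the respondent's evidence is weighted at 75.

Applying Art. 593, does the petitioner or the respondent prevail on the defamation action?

respondent

— Issue I —
Stage I.1 — burden on petitioner; standard: a preponderance (weight is at least 51).
    (a): 56 − 6 = 50 < 51 [not met]
  Not every element is met, so the petitioner fails to carry Stage I.1.
The analysis ends at Stage I.1; the respondent prevails on this issue.
— Issue II —
Stage II.1 (petitioner, the balance of probabilities, weight is at least 50): (d) net 70−22=48 < 50 — fails.
  Not every element is met, so the petitioner fails to carry Stage II.1.
The respondent prevails on this issue.
Per-issue: Issue I → respondent; Issue II → respondent. The petitioner must prevail on at least one issue; overall, the respondent prevails.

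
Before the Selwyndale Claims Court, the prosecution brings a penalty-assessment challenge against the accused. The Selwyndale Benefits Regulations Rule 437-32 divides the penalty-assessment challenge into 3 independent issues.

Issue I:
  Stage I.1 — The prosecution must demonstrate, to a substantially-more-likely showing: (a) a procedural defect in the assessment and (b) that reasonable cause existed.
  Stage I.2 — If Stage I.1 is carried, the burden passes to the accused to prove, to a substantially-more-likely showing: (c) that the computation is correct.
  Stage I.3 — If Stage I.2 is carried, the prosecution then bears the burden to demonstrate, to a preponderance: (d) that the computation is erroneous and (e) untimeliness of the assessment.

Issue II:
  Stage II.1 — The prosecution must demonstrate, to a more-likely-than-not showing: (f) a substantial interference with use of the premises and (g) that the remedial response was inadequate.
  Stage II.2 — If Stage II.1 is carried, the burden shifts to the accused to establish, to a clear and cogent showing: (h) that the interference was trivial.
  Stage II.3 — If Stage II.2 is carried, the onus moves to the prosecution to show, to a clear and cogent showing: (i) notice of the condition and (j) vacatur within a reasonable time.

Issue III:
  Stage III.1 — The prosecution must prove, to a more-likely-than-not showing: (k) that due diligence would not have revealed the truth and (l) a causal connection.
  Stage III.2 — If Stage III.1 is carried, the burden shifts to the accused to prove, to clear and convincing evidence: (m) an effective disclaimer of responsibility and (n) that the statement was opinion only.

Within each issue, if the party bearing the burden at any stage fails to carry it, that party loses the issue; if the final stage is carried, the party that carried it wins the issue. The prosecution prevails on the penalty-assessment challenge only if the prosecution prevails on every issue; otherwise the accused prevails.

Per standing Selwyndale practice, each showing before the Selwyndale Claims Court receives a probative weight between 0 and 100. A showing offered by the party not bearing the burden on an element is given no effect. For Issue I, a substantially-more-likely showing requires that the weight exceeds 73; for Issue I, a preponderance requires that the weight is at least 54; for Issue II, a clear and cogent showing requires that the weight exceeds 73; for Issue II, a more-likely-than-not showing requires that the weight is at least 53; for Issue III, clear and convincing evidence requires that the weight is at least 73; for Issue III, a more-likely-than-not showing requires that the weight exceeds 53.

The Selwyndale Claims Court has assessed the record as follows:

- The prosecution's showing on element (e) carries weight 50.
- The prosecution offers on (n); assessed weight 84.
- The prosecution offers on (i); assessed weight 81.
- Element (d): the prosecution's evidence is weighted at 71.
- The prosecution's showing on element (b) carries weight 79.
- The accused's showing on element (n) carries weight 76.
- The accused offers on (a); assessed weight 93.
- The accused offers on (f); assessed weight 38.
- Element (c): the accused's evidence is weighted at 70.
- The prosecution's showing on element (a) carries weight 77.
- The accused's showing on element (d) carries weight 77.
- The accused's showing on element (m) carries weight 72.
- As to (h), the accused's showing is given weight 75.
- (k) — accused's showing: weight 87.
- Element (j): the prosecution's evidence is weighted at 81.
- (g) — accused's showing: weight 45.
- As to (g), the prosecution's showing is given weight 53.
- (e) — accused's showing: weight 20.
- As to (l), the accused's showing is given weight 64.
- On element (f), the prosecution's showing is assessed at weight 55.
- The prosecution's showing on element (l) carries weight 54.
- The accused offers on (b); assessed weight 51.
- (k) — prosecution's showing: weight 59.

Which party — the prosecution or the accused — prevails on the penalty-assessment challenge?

prosecution

— Issue I —
At Stage I.1 the prosecution must meet a substantially-more-likely showing (weight exceeds 73): on (a) the weight is 77 (the accused's 93 is given no effect), which does exceed 73, so (a) meets the standard; on (b) the weight is 79 (the accused's 51 is given no effect), > 73, so (b) meets the standard.
  The prosecution carries Stage I.1; the accused now bears the burden.
At Stage I.2 the accused must meet a substantially-more-likely showing (weight exceeds 73): on (c) the weight is 70, ≤ 73, so (c) does not meet the standard.
  Not every element is met, so the accused fails to carry Stage I.2.
The prosecution prevails on this issue.
— Issue II —
Stage II.1 — burden on prosecution; standard: a more-likely-than-not showing (weight is at least 53).
    (f): 55 (accused's 38 disregarded) ≥ 53 [met]
    (g): 53 (accused's 45 disregarded) ≥ 53 [met]
  The prosecution carries Stage II.1; the accused now bears the burden.
Stage II.2 — burden on accused; standard: a clear and cogent showing (weight exceeds 73).
    (h): 75 > 73 [met]
  Stage II.2 carried; the burden shifts to the prosecution.
Stage II.3 — burden on prosecution; standard: a clear and cogent showing (weight exceeds 73).
    (i): 81 > 73 [met]
    (j): 81 > 73 [met]
  The prosecution carries the last stage.
All stages carried — the prosecution prevails on this issue.
— Issue III —
Stage III.1 — burden on prosecution; standard: a more-likely-than-not showing (weight exceeds 53).
    (k): 59 (accused's 87 disregarded) > 53 [met]
    (l): 54 (accused's 64 disregarded) > 53 [met]
  Stage III.1 is satisfied; the onus moves to the accused.
Stage III.2 — burden on accused; standard: clear and convincing evidence (weight is at least 73).
    (m): 72 < 73 [not met]
    (n): 76 (prosecution's 84 disregarded) ≥ 73 [met]
  Stage III.2 not carried; the accused fails its burden.
The prosecution prevails on this issue.
Per-issue: Issue I → prosecution; Issue II → prosecution; Issue III → prosecution. The prosecution must prevail on every issue; overall, the prosecution prevails.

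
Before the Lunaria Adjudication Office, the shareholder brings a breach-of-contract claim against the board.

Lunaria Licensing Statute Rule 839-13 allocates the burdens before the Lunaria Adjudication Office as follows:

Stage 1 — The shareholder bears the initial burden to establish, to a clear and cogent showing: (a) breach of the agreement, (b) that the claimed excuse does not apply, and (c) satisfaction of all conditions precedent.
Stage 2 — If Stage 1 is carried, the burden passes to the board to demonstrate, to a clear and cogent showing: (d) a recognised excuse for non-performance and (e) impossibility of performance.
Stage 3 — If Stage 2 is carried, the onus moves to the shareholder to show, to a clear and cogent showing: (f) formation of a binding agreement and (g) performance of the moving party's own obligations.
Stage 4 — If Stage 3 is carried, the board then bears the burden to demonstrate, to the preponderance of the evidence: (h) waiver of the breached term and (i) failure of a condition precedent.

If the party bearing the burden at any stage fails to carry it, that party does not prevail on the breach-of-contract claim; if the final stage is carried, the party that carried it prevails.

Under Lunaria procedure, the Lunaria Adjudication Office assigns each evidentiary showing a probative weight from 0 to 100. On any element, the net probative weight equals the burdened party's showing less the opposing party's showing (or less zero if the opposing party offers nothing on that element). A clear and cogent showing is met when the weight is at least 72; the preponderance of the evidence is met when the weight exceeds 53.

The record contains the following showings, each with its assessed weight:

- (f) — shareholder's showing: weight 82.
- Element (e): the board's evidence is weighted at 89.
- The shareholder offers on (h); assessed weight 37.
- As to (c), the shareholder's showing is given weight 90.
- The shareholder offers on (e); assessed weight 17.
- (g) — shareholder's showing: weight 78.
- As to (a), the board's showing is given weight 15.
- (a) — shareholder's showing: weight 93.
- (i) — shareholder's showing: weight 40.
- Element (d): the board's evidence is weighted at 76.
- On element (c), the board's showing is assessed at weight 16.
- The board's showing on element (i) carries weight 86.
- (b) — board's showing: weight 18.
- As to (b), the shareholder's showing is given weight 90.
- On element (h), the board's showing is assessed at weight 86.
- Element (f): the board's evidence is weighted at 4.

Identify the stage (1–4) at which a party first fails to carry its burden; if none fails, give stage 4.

Stage 1 — burden on shareholder; standard: a clear and cogent showing (weight is at least 72).
    (a): 93 − 15 = 78 ≥ 72 [met]
    (b): 90 − 18 = 72 ≥ 72 [met]
    (c): 90 − 16 = 74 ≥ 72 [met]
  Stage 1 is satisfied; the onus moves to the board.
Stage 2 — burden on board; standard: a clear and cogent showing (weight is at least 72).
    (d): 76 ≥ 72 [met]
    (e): 89 − 17 = 72 ≥ 72 [met]
  Stage 2 carried; the burden shifts to the shareholder.
Stage 3 — burden on shareholder; standard: a clear and cogent showing (weight is at least 72).
    (f): 82 − 4 = 78 ≥ 72 [met]
    (g): 78 ≥ 72 [met]
  Stage 3 is satisfied; the onus moves to the board.
Stage 4 — burden on board; standard: the preponderance of the evidence (weight exceeds 53).
    (h): 86 − 37 = 49 ≤ 53 [not met]
    (i): 86 − 40 = 46 ≤ 53 [not met]
  Stage 4 not carried; the board fails its burden.
So the shareholder prevails.

stage 4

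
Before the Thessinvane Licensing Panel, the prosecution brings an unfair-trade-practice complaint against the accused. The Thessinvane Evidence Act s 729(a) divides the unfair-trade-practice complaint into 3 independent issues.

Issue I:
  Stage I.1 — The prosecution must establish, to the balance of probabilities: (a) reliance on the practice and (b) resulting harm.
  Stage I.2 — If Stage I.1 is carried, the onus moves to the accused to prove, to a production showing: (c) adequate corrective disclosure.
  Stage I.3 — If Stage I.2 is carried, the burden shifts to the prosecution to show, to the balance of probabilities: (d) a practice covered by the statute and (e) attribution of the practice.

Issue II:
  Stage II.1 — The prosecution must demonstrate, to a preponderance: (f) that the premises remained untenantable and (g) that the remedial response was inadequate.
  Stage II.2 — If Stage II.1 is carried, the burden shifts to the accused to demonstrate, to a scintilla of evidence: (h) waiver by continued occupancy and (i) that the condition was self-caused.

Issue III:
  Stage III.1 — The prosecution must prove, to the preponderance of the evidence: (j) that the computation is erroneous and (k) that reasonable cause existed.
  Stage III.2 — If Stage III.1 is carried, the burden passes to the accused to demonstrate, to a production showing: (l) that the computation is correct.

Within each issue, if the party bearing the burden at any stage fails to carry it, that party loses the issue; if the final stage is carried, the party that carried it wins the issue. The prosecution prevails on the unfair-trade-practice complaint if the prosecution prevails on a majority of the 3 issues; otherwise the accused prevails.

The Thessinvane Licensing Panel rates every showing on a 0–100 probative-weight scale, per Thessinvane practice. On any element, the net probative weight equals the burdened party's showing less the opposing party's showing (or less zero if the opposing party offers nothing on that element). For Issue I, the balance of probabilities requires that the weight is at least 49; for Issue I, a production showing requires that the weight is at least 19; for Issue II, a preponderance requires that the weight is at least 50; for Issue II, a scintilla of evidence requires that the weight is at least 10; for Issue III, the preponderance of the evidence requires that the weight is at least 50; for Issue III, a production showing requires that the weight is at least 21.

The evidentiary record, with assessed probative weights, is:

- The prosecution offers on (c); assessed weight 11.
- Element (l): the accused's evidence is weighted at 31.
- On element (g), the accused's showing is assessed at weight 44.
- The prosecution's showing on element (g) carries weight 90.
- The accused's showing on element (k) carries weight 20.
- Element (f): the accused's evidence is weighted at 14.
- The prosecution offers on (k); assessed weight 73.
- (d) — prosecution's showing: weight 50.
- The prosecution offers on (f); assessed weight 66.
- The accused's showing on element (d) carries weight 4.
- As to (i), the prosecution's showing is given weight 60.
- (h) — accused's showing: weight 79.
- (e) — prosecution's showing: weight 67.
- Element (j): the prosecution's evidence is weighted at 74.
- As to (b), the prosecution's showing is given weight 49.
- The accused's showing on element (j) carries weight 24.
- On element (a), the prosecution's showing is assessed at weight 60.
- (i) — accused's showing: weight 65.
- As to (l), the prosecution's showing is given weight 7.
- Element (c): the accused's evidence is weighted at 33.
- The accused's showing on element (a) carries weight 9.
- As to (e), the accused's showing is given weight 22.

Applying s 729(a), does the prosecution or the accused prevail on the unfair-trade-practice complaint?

accused

— Issue I —
Stage I.1 (prosecution, the balance of probabilities, weight is at least 49): (a) net 60−9=51 ≥ 49 — meets; (b) 49 ≥ 49 — meets.
  Stage I.1 is satisfied; the onus moves to the accused.
Stage I.2 (accused, a production showing, weight is at least 19): (c) net 33−11=22 ≥ 19 — meets.
  Stage I.2 carried; the burden shifts to the prosecution.
Stage I.3 (prosecution, the balance of probabilities, weight is at least 49): (d) net 50−4=46 < 49 — fails; (e) net 67−22=45 < 49 — fails.
  Stage I.3 not carried; the prosecution fails its burden.
So the accused prevails on this issue.
— Issue II —
Stage II.1 — burden on prosecution; standard: a preponderance (weight is at least 50).
    (f): 66 − 14 = 52 ≥ 50 [met]
    (g): 90 − 44 = 46 < 50 [not met]
  The prosecution does not carry Stage II.1.
The analysis ends at Stage II.1; the accused prevails on this issue.
— Issue III —
Stage III.1 — burden on prosecution; standard: the preponderance of the evidence (weight is at least 50).
    (j): 74 − 24 = 50 ≥ 50 [met]
    (k): 73 − 20 = 53 ≥ 50 [met]
  Stage III.1 is satisfied; the onus moves to the accused.
Stage III.2 — burden on accused; standard: a production showing (weight is at least 21).
    (l): 31 − 7 = 24 ≥ 21 [met]
  Stage III.2 carried; the final stage is satisfied.
All stages carried — the accused prevails on this issue.
Per-issue: Issue I → accused; Issue II → accused; Issue III → accused. The prosecution must prevail on a majority of issues; overall, the accused prevails.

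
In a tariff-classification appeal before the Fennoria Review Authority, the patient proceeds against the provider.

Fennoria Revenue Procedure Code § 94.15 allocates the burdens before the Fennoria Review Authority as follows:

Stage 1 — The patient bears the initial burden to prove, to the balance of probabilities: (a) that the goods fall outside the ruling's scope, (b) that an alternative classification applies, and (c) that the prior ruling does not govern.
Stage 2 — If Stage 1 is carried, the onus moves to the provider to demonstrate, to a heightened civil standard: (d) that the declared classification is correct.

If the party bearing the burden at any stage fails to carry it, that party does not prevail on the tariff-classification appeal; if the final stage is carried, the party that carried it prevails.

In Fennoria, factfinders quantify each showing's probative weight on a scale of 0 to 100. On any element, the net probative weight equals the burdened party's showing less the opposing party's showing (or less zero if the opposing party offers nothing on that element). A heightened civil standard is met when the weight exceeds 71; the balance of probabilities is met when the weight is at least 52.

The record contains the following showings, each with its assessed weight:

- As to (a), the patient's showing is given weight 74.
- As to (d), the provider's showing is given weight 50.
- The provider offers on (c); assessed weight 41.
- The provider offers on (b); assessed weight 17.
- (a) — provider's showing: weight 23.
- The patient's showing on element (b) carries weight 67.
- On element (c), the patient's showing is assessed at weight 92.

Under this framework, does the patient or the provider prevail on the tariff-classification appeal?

At Stage 1 the patient must meet the balance of probabilities (weight is at least 52): on (a) the weight is 74 less the opposing 23 gives net 51, which does not reach 52, so (a) does not meet the standard; on (b) the weight is 67 less the opposing 17 gives net 50, < 52, so (b) does not meet the standard; on (c) the weight is 92 less the opposing 41 gives net 51, which does not reach 52, so (c) does not meet the standard.
  Not every element is met, so the patient fails to carry Stage 1.
The analysis ends at Stage 1; the provider prevails.

provider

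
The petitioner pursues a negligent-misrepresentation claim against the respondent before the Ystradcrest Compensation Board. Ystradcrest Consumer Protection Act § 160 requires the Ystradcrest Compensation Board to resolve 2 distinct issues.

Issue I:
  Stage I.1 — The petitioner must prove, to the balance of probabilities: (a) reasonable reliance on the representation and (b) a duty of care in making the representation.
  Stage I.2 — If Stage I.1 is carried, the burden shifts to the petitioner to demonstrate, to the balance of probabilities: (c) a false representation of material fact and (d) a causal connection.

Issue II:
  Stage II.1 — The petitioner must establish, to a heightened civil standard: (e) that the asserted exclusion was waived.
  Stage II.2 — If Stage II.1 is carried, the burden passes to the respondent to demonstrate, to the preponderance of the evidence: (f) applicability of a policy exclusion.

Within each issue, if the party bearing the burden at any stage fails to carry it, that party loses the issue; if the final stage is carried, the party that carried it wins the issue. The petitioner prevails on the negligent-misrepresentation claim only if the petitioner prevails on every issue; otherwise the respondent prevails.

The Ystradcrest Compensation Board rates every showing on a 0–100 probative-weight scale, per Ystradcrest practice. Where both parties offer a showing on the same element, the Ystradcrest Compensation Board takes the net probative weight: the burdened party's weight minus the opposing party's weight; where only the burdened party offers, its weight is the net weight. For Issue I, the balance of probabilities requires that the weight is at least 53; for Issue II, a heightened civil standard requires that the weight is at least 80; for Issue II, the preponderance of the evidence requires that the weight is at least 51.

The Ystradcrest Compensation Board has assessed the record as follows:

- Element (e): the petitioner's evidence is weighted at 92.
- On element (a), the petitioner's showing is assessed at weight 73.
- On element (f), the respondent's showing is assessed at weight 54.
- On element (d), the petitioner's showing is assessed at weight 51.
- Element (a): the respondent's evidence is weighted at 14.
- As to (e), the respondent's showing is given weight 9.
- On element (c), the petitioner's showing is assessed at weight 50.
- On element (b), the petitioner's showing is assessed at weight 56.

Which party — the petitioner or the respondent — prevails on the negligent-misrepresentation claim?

respondent

— Issue I —
Stage I.1 — burden on petitioner; standard: the balance of probabilities (weight is at least 53).
    (a): 73 − 14 = 59 ≥ 53 [met]
    (b): 56 ≥ 53 [met]
  Stage I.1 carried; the burden remains with the petitioner.
Stage I.2 — burden on petitioner; standard: the balance of probabilities (weight is at least 53).
    (c): 50 < 53 [not met]
    (d): 51 < 53 [not met]
  Not every element is met, so the petitioner fails to carry Stage I.2.
So the respondent prevails on this issue.
— Issue II —
Stage II.1 — burden on petitioner; standard: a heightened civil standard (weight is at least 80).
    (e): 92 − 9 = 83 ≥ 80 [met]
  All elements met. The burden passes to the respondent.
Stage II.2 — burden on respondent; standard: the preponderance of the evidence (weight is at least 51).
    (f): 54 ≥ 51 [met]
  Stage II.2 carried; the final stage is satisfied.
All stages carried — the respondent prevails on this issue.
Per-issue: Issue I → respondent; Issue II → respondent. The petitioner must prevail on every issue; overall, the respondent prevails.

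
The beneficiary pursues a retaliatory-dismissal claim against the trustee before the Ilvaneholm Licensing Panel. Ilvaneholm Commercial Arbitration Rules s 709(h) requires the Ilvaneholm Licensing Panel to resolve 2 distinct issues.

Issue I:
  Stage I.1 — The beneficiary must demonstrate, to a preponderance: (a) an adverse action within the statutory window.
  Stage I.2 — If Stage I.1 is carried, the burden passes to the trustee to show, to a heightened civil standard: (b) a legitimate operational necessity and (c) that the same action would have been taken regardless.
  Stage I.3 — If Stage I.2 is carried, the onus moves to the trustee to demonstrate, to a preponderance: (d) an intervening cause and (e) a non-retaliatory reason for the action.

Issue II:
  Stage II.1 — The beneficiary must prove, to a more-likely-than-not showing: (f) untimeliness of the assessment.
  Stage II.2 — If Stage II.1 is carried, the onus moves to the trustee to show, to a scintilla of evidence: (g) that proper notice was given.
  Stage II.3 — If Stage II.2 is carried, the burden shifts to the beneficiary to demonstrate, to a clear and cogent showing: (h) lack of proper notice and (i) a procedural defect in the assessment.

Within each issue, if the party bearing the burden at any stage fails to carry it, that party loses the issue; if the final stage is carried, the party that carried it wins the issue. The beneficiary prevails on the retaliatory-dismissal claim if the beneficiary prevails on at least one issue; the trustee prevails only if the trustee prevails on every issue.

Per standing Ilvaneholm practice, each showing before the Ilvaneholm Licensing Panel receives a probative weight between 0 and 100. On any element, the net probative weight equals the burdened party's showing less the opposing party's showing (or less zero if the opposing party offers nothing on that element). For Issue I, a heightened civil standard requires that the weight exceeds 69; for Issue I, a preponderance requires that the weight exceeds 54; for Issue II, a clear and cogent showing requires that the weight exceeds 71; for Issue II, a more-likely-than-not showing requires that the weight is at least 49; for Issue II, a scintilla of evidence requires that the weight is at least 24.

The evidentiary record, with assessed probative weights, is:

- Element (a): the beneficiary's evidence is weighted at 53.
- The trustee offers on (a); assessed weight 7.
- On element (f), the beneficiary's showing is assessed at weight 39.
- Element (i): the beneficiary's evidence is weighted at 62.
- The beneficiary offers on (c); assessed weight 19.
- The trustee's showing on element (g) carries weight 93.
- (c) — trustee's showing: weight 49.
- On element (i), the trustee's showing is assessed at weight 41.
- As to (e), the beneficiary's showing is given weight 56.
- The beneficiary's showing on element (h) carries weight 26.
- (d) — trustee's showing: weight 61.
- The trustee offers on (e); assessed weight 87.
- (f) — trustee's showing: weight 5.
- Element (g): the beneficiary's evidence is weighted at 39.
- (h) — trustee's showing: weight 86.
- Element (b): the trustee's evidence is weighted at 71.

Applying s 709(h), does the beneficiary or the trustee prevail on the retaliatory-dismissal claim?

trustee

— Issue I —
At Stage I.1 the beneficiary must meet a preponderance (weight exceeds 54): on (a) the weight is 53 less the opposing 7 gives net 46, ≤ 54, so (a) does not meet the standard.
  Not every element is met, so the beneficiary fails to carry Stage I.1.
The trustee prevails on this issue.
— Issue II —
Stage II.1 (beneficiary, a more-likely-than-not showing, weight is at least 49): (f) net 39−5=34 < 49 — fails.
  Not every element is met, so the beneficiary fails to carry Stage II.1.
The trustee prevails on this issue.
Per-issue: Issue I → trustee; Issue II → trustee. The beneficiary must prevail on at least one issue; overall, the trustee prevails.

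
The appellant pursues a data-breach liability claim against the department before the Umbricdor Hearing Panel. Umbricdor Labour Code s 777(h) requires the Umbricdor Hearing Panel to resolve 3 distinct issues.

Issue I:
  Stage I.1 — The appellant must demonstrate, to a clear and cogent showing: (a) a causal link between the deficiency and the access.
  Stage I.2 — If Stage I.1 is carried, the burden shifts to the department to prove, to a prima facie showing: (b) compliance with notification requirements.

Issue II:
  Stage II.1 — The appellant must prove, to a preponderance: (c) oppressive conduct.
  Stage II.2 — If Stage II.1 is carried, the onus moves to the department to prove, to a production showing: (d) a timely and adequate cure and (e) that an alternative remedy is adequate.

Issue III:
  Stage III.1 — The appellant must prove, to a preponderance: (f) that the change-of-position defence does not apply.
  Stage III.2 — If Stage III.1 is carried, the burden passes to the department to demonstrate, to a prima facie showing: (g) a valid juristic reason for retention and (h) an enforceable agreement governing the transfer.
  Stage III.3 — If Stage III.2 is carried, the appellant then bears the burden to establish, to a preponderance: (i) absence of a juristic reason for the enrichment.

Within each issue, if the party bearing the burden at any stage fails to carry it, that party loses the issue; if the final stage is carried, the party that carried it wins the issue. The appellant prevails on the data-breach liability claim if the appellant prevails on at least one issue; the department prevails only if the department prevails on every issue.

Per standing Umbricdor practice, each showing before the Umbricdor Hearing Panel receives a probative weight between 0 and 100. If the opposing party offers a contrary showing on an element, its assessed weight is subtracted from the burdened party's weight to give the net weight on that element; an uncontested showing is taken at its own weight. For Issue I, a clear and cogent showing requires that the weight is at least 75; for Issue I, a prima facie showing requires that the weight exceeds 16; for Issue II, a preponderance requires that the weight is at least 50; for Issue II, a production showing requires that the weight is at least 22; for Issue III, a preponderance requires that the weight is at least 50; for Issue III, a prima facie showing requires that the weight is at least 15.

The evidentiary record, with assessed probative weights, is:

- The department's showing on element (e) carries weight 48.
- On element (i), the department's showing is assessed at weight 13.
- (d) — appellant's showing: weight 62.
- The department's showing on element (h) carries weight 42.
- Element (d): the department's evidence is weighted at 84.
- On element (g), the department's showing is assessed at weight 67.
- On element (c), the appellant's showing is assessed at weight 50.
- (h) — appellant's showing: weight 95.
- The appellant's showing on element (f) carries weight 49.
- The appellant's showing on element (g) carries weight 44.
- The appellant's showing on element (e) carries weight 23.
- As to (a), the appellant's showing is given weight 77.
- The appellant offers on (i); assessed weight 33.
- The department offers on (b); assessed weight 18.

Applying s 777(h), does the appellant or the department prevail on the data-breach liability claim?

— Issue I —
Stage I.1 (appellant, a clear and cogent showing, weight is at least 75): (a) 77 ≥ 75 — meets.
  The appellant carries Stage I.1; the department now bears the burden.
Stage I.2 (department, a prima facie showing, weight exceeds 16): (b) 18 > 16 — meets.
  Stage I.2 carried; the final stage is satisfied.
Every stage carried; the department prevails on this issue.
— Issue II —
Stage II.1 — burden on appellant; standard: a preponderance (weight is at least 50).
    (c): 50 ≥ 50 [met]
  Stage II.1 is satisfied; the onus moves to the department.
Stage II.2 — burden on department; standard: a production showing (weight is at least 22).
    (d): 84 − 62 = 22 ≥ 22 [met]
    (e): 48 − 23 = 25 ≥ 22 [met]
  The department carries the last stage.
All stages carried — the department prevails on this issue.
— Issue III —
Stage III.1 — burden on appellant; standard: a preponderance (weight is at least 50).
    (f): 49 < 50 [not met]
  The appellant does not carry Stage III.1.
The department prevails on this issue.
Per-issue: Issue I → department; Issue II → department; Issue III → department. The appellant must prevail on at least one issue; overall, the department prevails.

department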